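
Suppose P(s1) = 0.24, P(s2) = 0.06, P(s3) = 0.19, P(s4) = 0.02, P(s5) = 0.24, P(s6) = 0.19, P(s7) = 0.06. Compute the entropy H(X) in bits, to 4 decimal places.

H = −Σ pᵢ log₂ pᵢ.
−0.24·log₂(0.24) = 0.4941
−0.06·log₂(0.06) = 0.2435
−0.19·log₂(0.19) = 0.4552
−0.02·log₂(0.02) = 0.1129
−0.24·log₂(0.24) = 0.4941
−0.19·log₂(0.19) = 0.4552
−0.06·log₂(0.06) = 0.2435
Sum ≈ 2.4987 → 2.4987 bits.

2.4987 bits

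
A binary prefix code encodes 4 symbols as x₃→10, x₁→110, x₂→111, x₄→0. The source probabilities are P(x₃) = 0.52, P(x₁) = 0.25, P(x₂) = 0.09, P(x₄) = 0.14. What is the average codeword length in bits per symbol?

L̄ = Σ pᵢ·ℓᵢ = 0.52·2 + 0.25·3 + 0.09·3 + 0.14·1 = 2.2 bits/symbol.

2.2 bits/symbol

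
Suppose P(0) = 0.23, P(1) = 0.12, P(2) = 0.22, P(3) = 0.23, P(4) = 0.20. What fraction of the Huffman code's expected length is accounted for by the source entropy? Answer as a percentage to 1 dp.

Entropy H = −Σ p log₂ p ≈ 2.2874 bits.
Huffman merges: 3/25+1/5→8/25; 11/50+23/100→9/20; 23/100+8/25→11/20; 9/20+11/20→1. L = 58/25 ≈ 2.3200.
Efficiency = H/L = 2.2874/2.3200 = 98.6%.

98.6%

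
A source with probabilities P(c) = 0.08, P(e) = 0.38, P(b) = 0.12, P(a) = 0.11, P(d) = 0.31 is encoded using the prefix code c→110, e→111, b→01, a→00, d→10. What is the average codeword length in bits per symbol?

L̄ = Σ pᵢ·ℓᵢ = 0.08·3 + 0.38·3 + 0.12·2 + 0.11·2 + 0.31·2 = 2.46 bits/symbol.

2.46 bits/symbol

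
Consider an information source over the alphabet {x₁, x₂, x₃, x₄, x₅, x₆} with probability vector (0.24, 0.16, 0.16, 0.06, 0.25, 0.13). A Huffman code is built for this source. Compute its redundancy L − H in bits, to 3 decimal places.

0.044 bits

Entropy H = −Σ p log₂ p ≈ 2.4663 bits.
Huffman merges: 3/50+13/100→19/100; 4/25+4/25→8/25; 19/100+6/25→43/100; 1/4+8/25→57/100; 43/100+57/100→1. L = 251/100 ≈ 2.5100.
L − H = 2.5100 − 2.4663 = 0.044 bits.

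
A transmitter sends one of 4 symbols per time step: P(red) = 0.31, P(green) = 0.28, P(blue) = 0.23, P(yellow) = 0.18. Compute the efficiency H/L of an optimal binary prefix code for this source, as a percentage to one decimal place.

98.5%

Entropy H = −Σ p log₂ p ≈ 1.9710 bits.
Huffman merges: 9/50+23/100→41/100; 7/25+31/100→59/100; 41/100+59/100→1. L = 2 ≈ 2.0000.
Efficiency = H/L = 1.9710/2.0000 = 98.5%.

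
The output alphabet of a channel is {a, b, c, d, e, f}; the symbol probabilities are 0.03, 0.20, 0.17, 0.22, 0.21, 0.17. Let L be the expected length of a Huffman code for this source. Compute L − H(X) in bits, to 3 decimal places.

0.131 bits

Entropy H = −Σ p log₂ p ≈ 2.4387 bits.
Huffman merges: 3/100+17/100→1/5; 17/100+1/5→37/100; 1/5+21/100→41/100; 11/50+37/100→59/100; 41/100+59/100→1. L = 257/100 ≈ 2.5700.
L − H = 2.5700 − 2.4387 = 0.131 bits.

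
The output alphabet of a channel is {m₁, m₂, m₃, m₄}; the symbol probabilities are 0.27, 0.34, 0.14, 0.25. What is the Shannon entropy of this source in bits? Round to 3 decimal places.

H = −Σ pᵢ log₂ pᵢ.
−0.27·log₂(0.27) = 0.5100
−0.34·log₂(0.34) = 0.5292
−0.14·log₂(0.14) = 0.3971
−0.25·log₂(0.25) = 0.5000
Sum ≈ 1.9363 → 1.936 bits.

1.936 bits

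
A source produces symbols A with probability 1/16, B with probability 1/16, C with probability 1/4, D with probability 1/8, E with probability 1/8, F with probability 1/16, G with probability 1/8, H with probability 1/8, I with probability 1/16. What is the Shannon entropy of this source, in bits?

3 bits

Each probability is a power of 1/2, so log₂(1/p) is an integer.
H = Σ p·log₂(1/p) = 1/16·4 + 1/16·4 + 1/4·2 + 1/8·3 + 1/8·3 + 1/16·4 + 1/8·3 + 1/8·3 + 1/16·4 = 3 bits.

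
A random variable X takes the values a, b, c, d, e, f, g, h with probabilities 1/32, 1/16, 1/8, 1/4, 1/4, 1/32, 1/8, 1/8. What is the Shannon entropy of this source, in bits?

Each probability is a power of 1/2, so log₂(1/p) is an integer.
H = Σ p·log₂(1/p) = 1/32·5 + 1/16·4 + 1/8·3 + 1/4·2 + 1/4·2 + 1/32·5 + 1/8·3 + 1/8·3 = 2.6875 bits.

2.6875 bits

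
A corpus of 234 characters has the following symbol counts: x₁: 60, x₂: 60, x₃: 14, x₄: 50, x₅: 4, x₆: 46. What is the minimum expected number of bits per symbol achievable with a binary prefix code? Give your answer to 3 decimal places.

Probabilities are the counts divided by 234.
Repeatedly combine the two least-probable nodes; the expected code length is the sum of the merged weights.
merge 2/117 + 7/117 → 1/13
merge 1/13 + 23/117 → 32/117
merge 25/117 + 10/39 → 55/117
merge 10/39 + 32/117 → 62/117
merge 55/117 + 62/117 → 1
L = 1/13 + 32/117 + 55/117 + 62/117 + 1 = 275/117 ≈ 2.350 bits/symbol.

2.350 bits/symbol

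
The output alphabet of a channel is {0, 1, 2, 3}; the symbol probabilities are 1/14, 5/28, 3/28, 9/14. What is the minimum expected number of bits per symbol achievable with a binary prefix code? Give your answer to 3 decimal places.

1.536 bits/symbol

Repeatedly combine the two least-probable nodes; the expected code length is the sum of the merged weights.
merge 1/14 + 3/28 → 5/28
merge 5/28 + 5/28 → 5/14
merge 5/14 + 9/14 → 1
L = 5/28 + 5/14 + 1 = 43/28 ≈ 1.536 bits/symbol.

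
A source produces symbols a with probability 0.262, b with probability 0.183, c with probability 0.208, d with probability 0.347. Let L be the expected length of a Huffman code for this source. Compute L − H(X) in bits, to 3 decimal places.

Entropy H = −Σ p log₂ p ≈ 1.9557 bits.
Huffman merges: 183/1000+26/125→391/1000; 131/500+347/1000→609/1000; 391/1000+609/1000→1. L = 2 ≈ 2.0000.
L − H = 2.0000 − 1.9557 = 0.044 bits.

0.044 bits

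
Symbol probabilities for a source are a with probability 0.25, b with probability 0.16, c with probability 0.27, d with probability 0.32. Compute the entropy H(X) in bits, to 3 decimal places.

H = −Σ pᵢ log₂ pᵢ.
−0.25·log₂(0.25) = 0.5000
−0.16·log₂(0.16) = 0.4230
−0.27·log₂(0.27) = 0.5100
−0.32·log₂(0.32) = 0.5260
Sum ≈ 1.9591 → 1.959 bits.

1.959 bits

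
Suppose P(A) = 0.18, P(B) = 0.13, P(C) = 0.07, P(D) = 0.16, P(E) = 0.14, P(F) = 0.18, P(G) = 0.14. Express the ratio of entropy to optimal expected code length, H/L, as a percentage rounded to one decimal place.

97.8%

Entropy H = −Σ p log₂ p ≈ 2.7591 bits.
Huffman merges: 7/100+13/100→1/5; 7/50+7/50→7/25; 4/25+9/50→17/50; 9/50+1/5→19/50; 7/25+17/50→31/50; 19/50+31/50→1. L = 141/50 ≈ 2.8200.
Efficiency = H/L = 2.7591/2.8200 = 97.8%.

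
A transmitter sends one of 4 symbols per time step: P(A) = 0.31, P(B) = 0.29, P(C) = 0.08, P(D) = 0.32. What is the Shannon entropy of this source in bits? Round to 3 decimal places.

1.859 bits

H = −Σ pᵢ log₂ pᵢ.
−0.31·log₂(0.31) = 0.5238
−0.29·log₂(0.29) = 0.5179
−0.08·log₂(0.08) = 0.2915
−0.32·log₂(0.32) = 0.5260
Sum ≈ 1.8592 → 1.859 bits.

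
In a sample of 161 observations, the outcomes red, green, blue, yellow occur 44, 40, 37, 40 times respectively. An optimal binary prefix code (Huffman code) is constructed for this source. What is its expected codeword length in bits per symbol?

2 bits/symbol

Probabilities are the counts divided by 161.
Repeatedly combine the two least-probable nodes; the expected code length is the sum of the merged weights.
merge 37/161 + 40/161 → 11/23
merge 40/161 + 44/161 → 12/23
merge 11/23 + 12/23 → 1
L = 11/23 + 12/23 + 1 = 2 bits/symbol.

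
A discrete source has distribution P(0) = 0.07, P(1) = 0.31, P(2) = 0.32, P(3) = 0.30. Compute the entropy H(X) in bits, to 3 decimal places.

1.839 bits

H = −Σ pᵢ log₂ pᵢ.
−0.07·log₂(0.07) = 0.2686
−0.31·log₂(0.31) = 0.5238
−0.32·log₂(0.32) = 0.5260
−0.30·log₂(0.30) = 0.5211
Sum ≈ 1.8395 → 1.839 bits.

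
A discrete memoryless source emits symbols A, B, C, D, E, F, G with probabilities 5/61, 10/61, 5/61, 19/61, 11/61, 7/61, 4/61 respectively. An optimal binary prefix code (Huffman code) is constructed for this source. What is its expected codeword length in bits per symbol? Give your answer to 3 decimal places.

2.656 bits/symbol

Repeatedly combine the two least-probable nodes; the expected code length is the sum of the merged weights.
merge 4/61 + 5/61 → 9/61
merge 5/61 + 7/61 → 12/61
merge 9/61 + 10/61 → 19/61
merge 11/61 + 12/61 → 23/61
merge 19/61 + 19/61 → 38/61
merge 23/61 + 38/61 → 1
L = 9/61 + 12/61 + 19/61 + 23/61 + 38/61 + 1 = 162/61 ≈ 2.656 bits/symbol.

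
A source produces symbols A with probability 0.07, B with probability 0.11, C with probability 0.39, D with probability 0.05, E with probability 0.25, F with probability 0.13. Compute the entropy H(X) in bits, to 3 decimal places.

H = −Σ pᵢ log₂ pᵢ.
−0.07·log₂(0.07) = 0.2686
−0.11·log₂(0.11) = 0.3503
−0.39·log₂(0.39) = 0.5298
−0.05·log₂(0.05) = 0.2161
−0.25·log₂(0.25) = 0.5000
−0.13·log₂(0.13) = 0.3826
Sum ≈ 2.2474 → 2.247 bits.

2.247 bits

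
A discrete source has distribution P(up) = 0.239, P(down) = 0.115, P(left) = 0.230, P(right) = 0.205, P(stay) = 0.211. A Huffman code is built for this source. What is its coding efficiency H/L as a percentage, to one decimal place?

98.4%

Entropy H = −Σ p log₂ p ≈ 2.2823 bits.
Huffman merges: 23/200+41/200→8/25; 211/1000+23/100→441/1000; 239/1000+8/25→559/1000; 441/1000+559/1000→1. L = 58/25 ≈ 2.3200.
Efficiency = H/L = 2.2823/2.3200 = 98.4%.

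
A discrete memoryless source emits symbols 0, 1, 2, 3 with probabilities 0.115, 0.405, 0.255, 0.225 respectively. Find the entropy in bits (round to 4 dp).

H = −Σ pᵢ log₂ pᵢ.
−0.115·log₂(0.115) = 0.3588
−0.405·log₂(0.405) = 0.5281
−0.255·log₂(0.255) = 0.5027
−0.225·log₂(0.225) = 0.4842
Sum ≈ 1.8739 → 1.8739 bits.

1.8739 bits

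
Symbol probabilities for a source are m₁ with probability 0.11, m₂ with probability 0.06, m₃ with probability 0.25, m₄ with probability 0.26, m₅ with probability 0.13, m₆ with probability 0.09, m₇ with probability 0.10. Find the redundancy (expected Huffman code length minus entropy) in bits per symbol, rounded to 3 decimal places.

Entropy H = −Σ p log₂ p ≈ 2.6266 bits.
Huffman merges: 3/50+9/100→3/20; 1/10+11/100→21/100; 13/100+3/20→7/25; 21/100+1/4→23/50; 13/50+7/25→27/50; 23/50+27/50→1. L = 66/25 ≈ 2.6400.
L − H = 2.6400 − 2.6266 = 0.013 bits.

0.013 bits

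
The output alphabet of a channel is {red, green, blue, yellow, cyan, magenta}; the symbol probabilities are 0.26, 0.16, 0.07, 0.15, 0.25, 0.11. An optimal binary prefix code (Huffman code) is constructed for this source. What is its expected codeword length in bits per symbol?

Repeatedly combine the two least-probable nodes; the expected code length is the sum of the merged weights.
merge 7/100 + 11/100 → 9/50
merge 3/20 + 4/25 → 31/100
merge 9/50 + 1/4 → 43/100
merge 13/50 + 31/100 → 57/100
merge 43/100 + 57/100 → 1
L = 9/50 + 31/100 + 43/100 + 57/100 + 1 = 249/100 = 2.49 bits/symbol.

2.49 bits/symbol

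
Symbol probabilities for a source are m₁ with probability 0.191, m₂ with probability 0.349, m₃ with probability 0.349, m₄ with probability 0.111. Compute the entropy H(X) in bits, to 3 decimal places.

1.868 bits

H = −Σ pᵢ log₂ pᵢ.
−0.191·log₂(0.191) = 0.4562
−0.349·log₂(0.349) = 0.5300
−0.349·log₂(0.349) = 0.5300
−0.111·log₂(0.111) = 0.3520
Sum ≈ 1.8683 → 1.868 bits.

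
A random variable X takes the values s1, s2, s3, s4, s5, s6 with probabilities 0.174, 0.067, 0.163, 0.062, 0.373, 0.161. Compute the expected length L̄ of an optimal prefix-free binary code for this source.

2.383 bits/symbol

Repeatedly combine the two least-probable nodes; the expected code length is the sum of the merged weights.
merge 31/500 + 67/1000 → 129/1000
merge 129/1000 + 161/1000 → 29/100
merge 163/1000 + 87/500 → 337/1000
merge 29/100 + 337/1000 → 627/1000
merge 373/1000 + 627/1000 → 1
L = 129/1000 + 29/100 + 337/1000 + 627/1000 + 1 = 2383/1000 = 2.383 bits/symbol.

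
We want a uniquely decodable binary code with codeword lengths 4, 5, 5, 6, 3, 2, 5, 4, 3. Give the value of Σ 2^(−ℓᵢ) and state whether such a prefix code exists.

With common denominator 2^6 = 64: Σ 2^(−ℓᵢ) = 4/64 + 2/64 + 2/64 + 1/64 + 8/64 + 16/64 + 2/64 + 4/64 + 8/64 = 47/64 = 0.734375.
Kraft's inequality requires Σ ≤ 1; here Σ = 0.734375 ≤ 1, so such a prefix code exists.

0.734375; yes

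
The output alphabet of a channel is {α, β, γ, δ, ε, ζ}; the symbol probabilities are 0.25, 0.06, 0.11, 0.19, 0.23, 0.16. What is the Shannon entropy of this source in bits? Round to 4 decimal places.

H = −Σ pᵢ log₂ pᵢ.
−0.25·log₂(0.25) = 0.5000
−0.06·log₂(0.06) = 0.2435
−0.11·log₂(0.11) = 0.3503
−0.19·log₂(0.19) = 0.4552
−0.23·log₂(0.23) = 0.4877
−0.16·log₂(0.16) = 0.4230
Sum ≈ 2.4597 → 2.4597 bits.

2.4597 bits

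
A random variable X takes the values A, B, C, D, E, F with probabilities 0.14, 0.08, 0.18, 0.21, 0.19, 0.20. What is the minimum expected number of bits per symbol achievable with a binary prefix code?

2.59 bits/symbol

Repeatedly combine the two least-probable nodes; the expected code length is the sum of the merged weights.
merge 2/25 + 7/50 → 11/50
merge 9/50 + 19/100 → 37/100
merge 1/5 + 21/100 → 41/100
merge 11/50 + 37/100 → 59/100
merge 41/100 + 59/100 → 1
L = 11/50 + 37/100 + 41/100 + 59/100 + 1 = 259/100 = 2.59 bits/symbol.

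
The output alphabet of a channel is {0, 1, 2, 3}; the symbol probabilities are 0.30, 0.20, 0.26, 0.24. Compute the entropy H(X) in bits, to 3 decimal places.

1.985 bits

H = −Σ pᵢ log₂ pᵢ.
−0.30·log₂(0.30) = 0.5211
−0.20·log₂(0.20) = 0.4644
−0.26·log₂(0.26) = 0.5053
−0.24·log₂(0.24) = 0.4941
Sum ≈ 1.9849 → 1.985 bits.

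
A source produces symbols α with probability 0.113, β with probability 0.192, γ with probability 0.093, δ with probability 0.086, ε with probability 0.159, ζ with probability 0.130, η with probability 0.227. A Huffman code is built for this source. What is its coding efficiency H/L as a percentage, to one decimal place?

98.8%

Entropy H = −Σ p log₂ p ≈ 2.7257 bits.
Huffman merges: 43/500+93/1000→179/1000; 113/1000+13/100→243/1000; 159/1000+179/1000→169/500; 24/125+227/1000→419/1000; 243/1000+169/500→581/1000; 419/1000+581/1000→1. L = 69/25 ≈ 2.7600.
Efficiency = H/L = 2.7257/2.7600 = 98.8%.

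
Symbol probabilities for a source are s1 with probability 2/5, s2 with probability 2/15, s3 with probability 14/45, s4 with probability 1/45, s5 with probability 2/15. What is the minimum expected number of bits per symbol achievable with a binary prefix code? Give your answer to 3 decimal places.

Repeatedly combine the two least-probable nodes; the expected code length is the sum of the merged weights.
merge 1/45 + 2/15 → 7/45
merge 2/15 + 7/45 → 13/45
merge 13/45 + 14/45 → 3/5
merge 2/5 + 3/5 → 1
L = 7/45 + 13/45 + 3/5 + 1 = 92/45 ≈ 2.044 bits/symbol.

2.044 bits/symbol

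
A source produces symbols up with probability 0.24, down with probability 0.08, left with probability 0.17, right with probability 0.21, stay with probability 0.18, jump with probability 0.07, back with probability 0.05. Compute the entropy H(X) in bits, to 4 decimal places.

2.6230 bits

H = −Σ pᵢ log₂ pᵢ.
−0.24·log₂(0.24) = 0.4941
−0.08·log₂(0.08) = 0.2915
−0.17·log₂(0.17) = 0.4346
−0.21·log₂(0.21) = 0.4728
−0.18·log₂(0.18) = 0.4453
−0.07·log₂(0.07) = 0.2686
−0.05·log₂(0.05) = 0.2161
Sum ≈ 2.6230 → 2.6230 bits.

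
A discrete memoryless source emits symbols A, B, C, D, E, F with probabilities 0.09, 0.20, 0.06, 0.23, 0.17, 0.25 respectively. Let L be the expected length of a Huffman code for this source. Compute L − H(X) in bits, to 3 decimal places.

Entropy H = −Σ p log₂ p ≈ 2.4428 bits.
Huffman merges: 3/50+9/100→3/20; 3/20+17/100→8/25; 1/5+23/100→43/100; 1/4+8/25→57/100; 43/100+57/100→1. L = 247/100 ≈ 2.4700.
L − H = 2.4700 − 2.4428 = 0.027 bits.

0.027 bits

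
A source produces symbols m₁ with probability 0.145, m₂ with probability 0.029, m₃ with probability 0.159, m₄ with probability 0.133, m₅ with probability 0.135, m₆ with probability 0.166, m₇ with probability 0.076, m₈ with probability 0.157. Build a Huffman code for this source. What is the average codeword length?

Repeatedly combine the two least-probable nodes; the expected code length is the sum of the merged weights.
merge 29/1000 + 19/250 → 21/200
merge 21/200 + 133/1000 → 119/500
merge 27/200 + 29/200 → 7/25
merge 157/1000 + 159/1000 → 79/250
merge 83/500 + 119/500 → 101/250
merge 7/25 + 79/250 → 149/250
merge 101/250 + 149/250 → 1
L = 21/200 + 119/500 + 7/25 + 79/250 + 101/250 + 149/250 + 1 = 2939/1000 = 2.939 bits/symbol.

2.939 bits/symbol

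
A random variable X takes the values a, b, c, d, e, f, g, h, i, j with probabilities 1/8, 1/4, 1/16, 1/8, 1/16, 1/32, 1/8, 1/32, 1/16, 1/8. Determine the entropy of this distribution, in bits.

3.0625 bits

Each probability is a power of 1/2, so log₂(1/p) is an integer.
H = Σ p·log₂(1/p) = 1/8·3 + 1/4·2 + 1/16·4 + 1/8·3 + 1/16·4 + 1/32·5 + 1/8·3 + 1/32·5 + 1/16·4 + 1/8·3 = 3.0625 bits.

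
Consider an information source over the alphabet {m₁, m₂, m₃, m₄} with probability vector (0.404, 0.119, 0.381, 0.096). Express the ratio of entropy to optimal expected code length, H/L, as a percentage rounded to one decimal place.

Entropy H = −Σ p log₂ p ≈ 1.7487 bits.
Huffman merges: 12/125+119/1000→43/200; 43/200+381/1000→149/250; 101/250+149/250→1. L = 1811/1000 ≈ 1.8110.
Efficiency = H/L = 1.7487/1.8110 = 96.6%.

96.6%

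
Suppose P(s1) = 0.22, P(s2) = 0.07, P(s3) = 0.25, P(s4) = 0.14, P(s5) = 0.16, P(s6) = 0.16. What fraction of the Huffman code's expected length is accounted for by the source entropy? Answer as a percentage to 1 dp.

98.5%

Entropy H = −Σ p log₂ p ≈ 2.4923 bits.
Huffman merges: 7/100+7/50→21/100; 4/25+4/25→8/25; 21/100+11/50→43/100; 1/4+8/25→57/100; 43/100+57/100→1. L = 253/100 ≈ 2.5300.
Efficiency = H/L = 2.4923/2.5300 = 98.5%.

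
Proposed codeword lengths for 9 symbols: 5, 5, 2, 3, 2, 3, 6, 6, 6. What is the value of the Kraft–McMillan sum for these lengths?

With common denominator 2^6 = 64: Σ 2^(−ℓᵢ) = 2/64 + 2/64 + 16/64 + 8/64 + 16/64 + 8/64 + 1/64 + 1/64 + 1/64 = 55/64 = 0.859375.

0.859375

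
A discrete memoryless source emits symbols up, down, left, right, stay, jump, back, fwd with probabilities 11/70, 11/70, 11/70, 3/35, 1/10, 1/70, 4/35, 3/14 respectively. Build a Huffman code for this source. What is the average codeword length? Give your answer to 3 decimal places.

2.886 bits/symbol

Repeatedly combine the two least-probable nodes; the expected code length is the sum of the merged weights.
merge 1/70 + 3/35 → 1/10
merge 1/10 + 1/10 → 1/5
merge 4/35 + 11/70 → 19/70
merge 11/70 + 11/70 → 11/35
merge 1/5 + 3/14 → 29/70
merge 19/70 + 11/35 → 41/70
merge 29/70 + 41/70 → 1
L = 1/10 + 1/5 + 19/70 + 11/35 + 29/70 + 41/70 + 1 = 101/35 ≈ 2.886 bits/symbol.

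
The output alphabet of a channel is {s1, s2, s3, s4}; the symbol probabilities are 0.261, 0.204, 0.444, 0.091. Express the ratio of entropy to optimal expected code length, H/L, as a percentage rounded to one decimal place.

Entropy H = −Σ p log₂ p ≈ 1.8084 bits.
Huffman merges: 91/1000+51/250→59/200; 261/1000+59/200→139/250; 111/250+139/250→1. L = 1851/1000 ≈ 1.8510.
Efficiency = H/L = 1.8084/1.8510 = 97.7%.

97.7%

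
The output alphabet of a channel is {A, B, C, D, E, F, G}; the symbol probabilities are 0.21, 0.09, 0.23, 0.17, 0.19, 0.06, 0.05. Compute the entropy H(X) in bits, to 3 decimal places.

2.623 bits

H = −Σ pᵢ log₂ pᵢ.
−0.21·log₂(0.21) = 0.4728
−0.09·log₂(0.09) = 0.3127
−0.23·log₂(0.23) = 0.4877
−0.17·log₂(0.17) = 0.4346
−0.19·log₂(0.19) = 0.4552
−0.06·log₂(0.06) = 0.2435
−0.05·log₂(0.05) = 0.2161
Sum ≈ 2.6226 → 2.623 bits.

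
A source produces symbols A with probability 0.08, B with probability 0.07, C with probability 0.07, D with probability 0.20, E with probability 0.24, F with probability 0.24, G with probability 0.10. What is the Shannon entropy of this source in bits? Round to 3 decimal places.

2.613 bits

H = −Σ pᵢ log₂ pᵢ.
−0.08·log₂(0.08) = 0.2915
−0.07·log₂(0.07) = 0.2686
−0.07·log₂(0.07) = 0.2686
−0.20·log₂(0.20) = 0.4644
−0.24·log₂(0.24) = 0.4941
−0.24·log₂(0.24) = 0.4941
−0.10·log₂(0.10) = 0.3322
Sum ≈ 2.6135 → 2.613 bits.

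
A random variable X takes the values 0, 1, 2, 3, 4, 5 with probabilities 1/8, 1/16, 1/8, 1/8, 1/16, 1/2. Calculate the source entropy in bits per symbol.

2.125 bits

Each probability is a power of 1/2, so log₂(1/p) is an integer.
H = Σ p·log₂(1/p) = 1/8·3 + 1/16·4 + 1/8·3 + 1/8·3 + 1/16·4 + 1/2·1 = 2.125 bits.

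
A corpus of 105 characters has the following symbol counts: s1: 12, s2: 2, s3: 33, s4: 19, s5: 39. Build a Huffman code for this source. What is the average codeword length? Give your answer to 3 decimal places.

Probabilities are the counts divided by 105.
Repeatedly combine the two least-probable nodes; the expected code length is the sum of the merged weights.
merge 2/105 + 4/35 → 2/15
merge 2/15 + 19/105 → 11/35
merge 11/35 + 11/35 → 22/35
merge 13/35 + 22/35 → 1
L = 2/15 + 11/35 + 22/35 + 1 = 218/105 ≈ 2.076 bits/symbol.

2.076 bits/symbol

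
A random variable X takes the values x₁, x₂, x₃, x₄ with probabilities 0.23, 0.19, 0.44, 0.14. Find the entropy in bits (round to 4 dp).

H = −Σ pᵢ log₂ pᵢ.
−0.23·log₂(0.23) = 0.4877
−0.19·log₂(0.19) = 0.4552
−0.44·log₂(0.44) = 0.5211
−0.14·log₂(0.14) = 0.3971
Sum ≈ 1.8612 → 1.8612 bits.

1.8612 bits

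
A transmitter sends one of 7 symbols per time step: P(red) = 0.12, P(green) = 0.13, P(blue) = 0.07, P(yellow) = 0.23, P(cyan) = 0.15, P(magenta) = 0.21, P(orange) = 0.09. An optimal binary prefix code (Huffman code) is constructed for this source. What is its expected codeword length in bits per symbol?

Repeatedly combine the two least-probable nodes; the expected code length is the sum of the merged weights.
merge 7/100 + 9/100 → 4/25
merge 3/25 + 13/100 → 1/4
merge 3/20 + 4/25 → 31/100
merge 21/100 + 23/100 → 11/25
merge 1/4 + 31/100 → 14/25
merge 11/25 + 14/25 → 1
L = 4/25 + 1/4 + 31/100 + 11/25 + 14/25 + 1 = 68/25 = 2.72 bits/symbol.

2.72 bits/symbol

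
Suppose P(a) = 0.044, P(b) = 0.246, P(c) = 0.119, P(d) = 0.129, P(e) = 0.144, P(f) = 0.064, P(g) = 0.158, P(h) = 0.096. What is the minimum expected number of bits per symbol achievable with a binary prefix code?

2.862 bits/symbol

Repeatedly combine the two least-probable nodes; the expected code length is the sum of the merged weights.
merge 11/250 + 8/125 → 27/250
merge 12/125 + 27/250 → 51/250
merge 119/1000 + 129/1000 → 31/125
merge 18/125 + 79/500 → 151/500
merge 51/250 + 123/500 → 9/20
merge 31/125 + 151/500 → 11/20
merge 9/20 + 11/20 → 1
L = 27/250 + 51/250 + 31/125 + 151/500 + 9/20 + 11/20 + 1 = 1431/500 = 2.862 bits/symbol.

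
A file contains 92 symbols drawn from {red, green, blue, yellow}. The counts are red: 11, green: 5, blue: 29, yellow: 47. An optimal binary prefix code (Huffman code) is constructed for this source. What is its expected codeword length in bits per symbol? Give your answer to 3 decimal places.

1.663 bits/symbol

Probabilities are the counts divided by 92.
Repeatedly combine the two least-probable nodes; the expected code length is the sum of the merged weights.
merge 5/92 + 11/92 → 4/23
merge 4/23 + 29/92 → 45/92
merge 45/92 + 47/92 → 1
L = 4/23 + 45/92 + 1 = 153/92 ≈ 1.663 bits/symbol.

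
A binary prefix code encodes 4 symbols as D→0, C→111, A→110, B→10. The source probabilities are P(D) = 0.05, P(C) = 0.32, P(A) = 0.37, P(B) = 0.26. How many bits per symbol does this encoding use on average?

L̄ = Σ pᵢ·ℓᵢ = 0.05·1 + 0.32·3 + 0.37·3 + 0.26·2 = 2.64 bits/symbol.

2.64 bits/symbol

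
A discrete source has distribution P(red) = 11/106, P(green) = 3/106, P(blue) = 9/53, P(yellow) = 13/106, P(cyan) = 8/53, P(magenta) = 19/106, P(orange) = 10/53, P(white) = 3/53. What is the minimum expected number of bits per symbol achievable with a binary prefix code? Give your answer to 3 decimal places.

Repeatedly combine the two least-probable nodes; the expected code length is the sum of the merged weights.
merge 3/106 + 3/53 → 9/106
merge 9/106 + 11/106 → 10/53
merge 13/106 + 8/53 → 29/106
merge 9/53 + 19/106 → 37/106
merge 10/53 + 10/53 → 20/53
merge 29/106 + 37/106 → 33/53
merge 20/53 + 33/53 → 1
L = 9/106 + 10/53 + 29/106 + 37/106 + 20/53 + 33/53 + 1 = 307/106 ≈ 2.896 bits/symbol.

2.896 bits/symbol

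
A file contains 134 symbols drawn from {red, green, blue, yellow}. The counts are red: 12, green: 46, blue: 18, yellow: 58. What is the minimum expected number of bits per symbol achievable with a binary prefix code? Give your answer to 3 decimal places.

1.791 bits/symbol

Probabilities are the counts divided by 134.
Repeatedly combine the two least-probable nodes; the expected code length is the sum of the merged weights.
merge 6/67 + 9/67 → 15/67
merge 15/67 + 23/67 → 38/67
merge 29/67 + 38/67 → 1
L = 15/67 + 38/67 + 1 = 120/67 ≈ 1.791 bits/symbol.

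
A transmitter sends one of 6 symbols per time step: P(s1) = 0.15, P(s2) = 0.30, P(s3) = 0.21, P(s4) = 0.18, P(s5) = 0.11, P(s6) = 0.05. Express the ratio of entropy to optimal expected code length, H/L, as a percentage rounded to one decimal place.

97.8%

Entropy H = −Σ p log₂ p ≈ 2.4161 bits.
Huffman merges: 1/20+11/100→4/25; 3/20+4/25→31/100; 9/50+21/100→39/100; 3/10+31/100→61/100; 39/100+61/100→1. L = 247/100 ≈ 2.4700.
Efficiency = H/L = 2.4161/2.4700 = 97.8%.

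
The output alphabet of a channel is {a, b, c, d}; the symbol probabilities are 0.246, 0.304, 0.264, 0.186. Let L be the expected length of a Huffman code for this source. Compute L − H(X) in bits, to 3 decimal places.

Entropy H = −Σ p log₂ p ≈ 1.9786 bits.
Huffman merges: 93/500+123/500→54/125; 33/125+38/125→71/125; 54/125+71/125→1. L = 2 ≈ 2.0000.
L − H = 2.0000 − 1.9786 = 0.021 bits.

0.021 bits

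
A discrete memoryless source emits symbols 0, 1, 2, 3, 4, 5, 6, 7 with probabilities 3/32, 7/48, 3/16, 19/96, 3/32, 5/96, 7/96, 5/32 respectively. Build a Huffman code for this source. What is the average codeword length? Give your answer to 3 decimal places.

Repeatedly combine the two least-probable nodes; the expected code length is the sum of the merged weights.
merge 5/96 + 7/96 → 1/8
merge 3/32 + 3/32 → 3/16
merge 1/8 + 7/48 → 13/48
merge 5/32 + 3/16 → 11/32
merge 3/16 + 19/96 → 37/96
merge 13/48 + 11/32 → 59/96
merge 37/96 + 59/96 → 1
L = 1/8 + 3/16 + 13/48 + 11/32 + 37/96 + 59/96 + 1 = 281/96 ≈ 2.927 bits/symbol.

2.927 bits/symbol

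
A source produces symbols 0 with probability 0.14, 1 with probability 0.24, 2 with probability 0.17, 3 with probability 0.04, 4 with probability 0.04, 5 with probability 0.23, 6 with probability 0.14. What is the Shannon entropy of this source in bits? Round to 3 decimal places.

2.582 bits

H = −Σ pᵢ log₂ pᵢ.
−0.14·log₂(0.14) = 0.3971
−0.24·log₂(0.24) = 0.4941
−0.17·log₂(0.17) = 0.4346
−0.04·log₂(0.04) = 0.1858
−0.04·log₂(0.04) = 0.1858
−0.23·log₂(0.23) = 0.4877
−0.14·log₂(0.14) = 0.3971
Sum ≈ 2.5821 → 2.582 bits.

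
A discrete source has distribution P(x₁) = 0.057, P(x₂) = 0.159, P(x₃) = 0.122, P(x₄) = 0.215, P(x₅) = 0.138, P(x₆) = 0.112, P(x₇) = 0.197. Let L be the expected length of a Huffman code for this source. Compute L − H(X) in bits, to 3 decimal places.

Entropy H = −Σ p log₂ p ≈ 2.7142 bits.
Huffman merges: 57/1000+14/125→169/1000; 61/500+69/500→13/50; 159/1000+169/1000→41/125; 197/1000+43/200→103/250; 13/50+41/125→147/250; 103/250+147/250→1. L = 2757/1000 ≈ 2.7570.
L − H = 2.7570 − 2.7142 = 0.043 bits.

0.043 bits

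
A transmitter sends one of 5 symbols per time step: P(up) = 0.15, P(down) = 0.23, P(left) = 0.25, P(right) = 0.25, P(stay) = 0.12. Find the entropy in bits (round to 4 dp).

H = −Σ pᵢ log₂ pᵢ.
−0.15·log₂(0.15) = 0.4105
−0.23·log₂(0.23) = 0.4877
−0.25·log₂(0.25) = 0.5000
−0.25·log₂(0.25) = 0.5000
−0.12·log₂(0.12) = 0.3671
Sum ≈ 2.2653 → 2.2653 bits.

2.2653 bits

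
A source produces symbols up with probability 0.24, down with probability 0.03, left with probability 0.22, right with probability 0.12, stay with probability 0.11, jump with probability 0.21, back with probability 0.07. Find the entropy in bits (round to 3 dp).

2.585 bits

H = −Σ pᵢ log₂ pᵢ.
−0.24·log₂(0.24) = 0.4941
−0.03·log₂(0.03) = 0.1518
−0.22·log₂(0.22) = 0.4806
−0.12·log₂(0.12) = 0.3671
−0.11·log₂(0.11) = 0.3503
−0.21·log₂(0.21) = 0.4728
−0.07·log₂(0.07) = 0.2686
Sum ≈ 2.5852 → 2.585 bits.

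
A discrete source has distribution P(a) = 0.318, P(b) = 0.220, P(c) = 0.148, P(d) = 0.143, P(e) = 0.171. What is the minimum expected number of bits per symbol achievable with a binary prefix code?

Repeatedly combine the two least-probable nodes; the expected code length is the sum of the merged weights.
merge 143/1000 + 37/250 → 291/1000
merge 171/1000 + 11/50 → 391/1000
merge 291/1000 + 159/500 → 609/1000
merge 391/1000 + 609/1000 → 1
L = 291/1000 + 391/1000 + 609/1000 + 1 = 2291/1000 = 2.291 bits/symbol.

2.291 bits/symbol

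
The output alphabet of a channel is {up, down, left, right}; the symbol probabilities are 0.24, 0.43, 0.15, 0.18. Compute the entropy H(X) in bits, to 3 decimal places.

1.874 bits

H = −Σ pᵢ log₂ pᵢ.
−0.24·log₂(0.24) = 0.4941
−0.43·log₂(0.43) = 0.5236
−0.15·log₂(0.15) = 0.4105
−0.18·log₂(0.18) = 0.4453
Sum ≈ 1.8736 → 1.874 bits.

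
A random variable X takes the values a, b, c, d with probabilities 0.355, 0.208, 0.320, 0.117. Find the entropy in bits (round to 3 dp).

H = −Σ pᵢ log₂ pᵢ.
−0.355·log₂(0.355) = 0.5304
−0.208·log₂(0.208) = 0.4712
−0.320·log₂(0.320) = 0.5260
−0.117·log₂(0.117) = 0.3622
Sum ≈ 1.8898 → 1.890 bits.

1.890 bits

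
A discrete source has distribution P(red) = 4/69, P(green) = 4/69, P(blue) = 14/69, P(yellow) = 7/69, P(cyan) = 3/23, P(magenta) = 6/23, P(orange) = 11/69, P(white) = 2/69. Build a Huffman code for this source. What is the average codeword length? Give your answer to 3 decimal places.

Repeatedly combine the two least-probable nodes; the expected code length is the sum of the merged weights.
merge 2/69 + 4/69 → 2/23
merge 4/69 + 2/23 → 10/69
merge 7/69 + 3/23 → 16/69
merge 10/69 + 11/69 → 7/23
merge 14/69 + 16/69 → 10/23
merge 6/23 + 7/23 → 13/23
merge 10/23 + 13/23 → 1
L = 2/23 + 10/69 + 16/69 + 7/23 + 10/23 + 13/23 + 1 = 191/69 ≈ 2.768 bits/symbol.

2.768 bits/symbol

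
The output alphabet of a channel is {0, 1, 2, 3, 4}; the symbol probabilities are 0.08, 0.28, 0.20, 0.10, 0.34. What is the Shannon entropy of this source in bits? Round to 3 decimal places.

2.131 bits

H = −Σ pᵢ log₂ pᵢ.
−0.08·log₂(0.08) = 0.2915
−0.28·log₂(0.28) = 0.5142
−0.20·log₂(0.20) = 0.4644
−0.10·log₂(0.10) = 0.3322
−0.34·log₂(0.34) = 0.5292
Sum ≈ 2.1315 → 2.131 bits.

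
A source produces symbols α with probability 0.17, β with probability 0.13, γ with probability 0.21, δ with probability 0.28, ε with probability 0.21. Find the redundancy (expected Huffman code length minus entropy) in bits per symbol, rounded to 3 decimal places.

0.023 bits

Entropy H = −Σ p log₂ p ≈ 2.2771 bits.
Huffman merges: 13/100+17/100→3/10; 21/100+21/100→21/50; 7/25+3/10→29/50; 21/50+29/50→1. L = 23/10 ≈ 2.3000.
L − H = 2.3000 − 2.2771 = 0.023 bits.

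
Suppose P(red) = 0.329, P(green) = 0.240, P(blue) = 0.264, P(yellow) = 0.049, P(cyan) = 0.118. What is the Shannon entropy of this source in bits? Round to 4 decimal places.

2.1061 bits

H = −Σ pᵢ log₂ pᵢ.
−0.329·log₂(0.329) = 0.5277
−0.240·log₂(0.240) = 0.4941
−0.264·log₂(0.264) = 0.5072
−0.049·log₂(0.049) = 0.2132
−0.118·log₂(0.118) = 0.3638
Sum ≈ 2.1061 → 2.1061 bits.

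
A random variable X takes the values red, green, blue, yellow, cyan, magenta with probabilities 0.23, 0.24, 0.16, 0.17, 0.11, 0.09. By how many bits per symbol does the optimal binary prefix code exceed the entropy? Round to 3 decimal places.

0.028 bits

Entropy H = −Σ p log₂ p ≈ 2.5023 bits.
Huffman merges: 9/100+11/100→1/5; 4/25+17/100→33/100; 1/5+23/100→43/100; 6/25+33/100→57/100; 43/100+57/100→1. L = 253/100 ≈ 2.5300.
L − H = 2.5300 − 2.5023 = 0.028 bits.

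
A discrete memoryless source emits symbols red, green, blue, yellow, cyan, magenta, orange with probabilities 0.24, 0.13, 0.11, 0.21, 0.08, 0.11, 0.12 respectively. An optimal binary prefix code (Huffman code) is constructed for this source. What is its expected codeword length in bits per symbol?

Repeatedly combine the two least-probable nodes; the expected code length is the sum of the merged weights.
merge 2/25 + 11/100 → 19/100
merge 11/100 + 3/25 → 23/100
merge 13/100 + 19/100 → 8/25
merge 21/100 + 23/100 → 11/25
merge 6/25 + 8/25 → 14/25
merge 11/25 + 14/25 → 1
L = 19/100 + 23/100 + 8/25 + 11/25 + 14/25 + 1 = 137/50 = 2.74 bits/symbol.

2.74 bits/symbol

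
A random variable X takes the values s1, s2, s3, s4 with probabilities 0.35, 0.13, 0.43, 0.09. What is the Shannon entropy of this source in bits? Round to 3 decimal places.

H = −Σ pᵢ log₂ pᵢ.
−0.35·log₂(0.35) = 0.5301
−0.13·log₂(0.13) = 0.3826
−0.43·log₂(0.43) = 0.5236
−0.09·log₂(0.09) = 0.3127
Sum ≈ 1.7490 → 1.749 bits.

1.749 bits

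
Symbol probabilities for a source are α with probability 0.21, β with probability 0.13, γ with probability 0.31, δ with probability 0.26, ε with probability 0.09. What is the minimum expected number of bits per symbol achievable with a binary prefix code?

Repeatedly combine the two least-probable nodes; the expected code length is the sum of the merged weights.
merge 9/100 + 13/100 → 11/50
merge 21/100 + 11/50 → 43/100
merge 13/50 + 31/100 → 57/100
merge 43/100 + 57/100 → 1
L = 11/50 + 43/100 + 57/100 + 1 = 111/50 = 2.22 bits/symbol.

2.22 bits/symbol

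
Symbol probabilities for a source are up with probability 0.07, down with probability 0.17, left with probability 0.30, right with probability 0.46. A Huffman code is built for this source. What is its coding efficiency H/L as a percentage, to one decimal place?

97.7%

Entropy H = −Σ p log₂ p ≈ 1.7396 bits.
Huffman merges: 7/100+17/100→6/25; 6/25+3/10→27/50; 23/50+27/50→1. L = 89/50 ≈ 1.7800.
Efficiency = H/L = 1.7396/1.7800 = 97.7%.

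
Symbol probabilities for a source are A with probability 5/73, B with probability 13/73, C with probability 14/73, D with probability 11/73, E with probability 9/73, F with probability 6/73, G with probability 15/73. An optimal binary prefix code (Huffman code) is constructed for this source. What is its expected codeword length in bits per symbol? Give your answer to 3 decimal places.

Repeatedly combine the two least-probable nodes; the expected code length is the sum of the merged weights.
merge 5/73 + 6/73 → 11/73
merge 9/73 + 11/73 → 20/73
merge 11/73 + 13/73 → 24/73
merge 14/73 + 15/73 → 29/73
merge 20/73 + 24/73 → 44/73
merge 29/73 + 44/73 → 1
L = 11/73 + 20/73 + 24/73 + 29/73 + 44/73 + 1 = 201/73 ≈ 2.753 bits/symbol.

2.753 bits/symbol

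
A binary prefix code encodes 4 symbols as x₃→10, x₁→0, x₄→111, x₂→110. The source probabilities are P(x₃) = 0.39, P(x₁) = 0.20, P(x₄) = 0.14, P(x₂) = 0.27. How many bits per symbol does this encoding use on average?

2.21 bits/symbol

L̄ = Σ pᵢ·ℓᵢ = 0.39·2 + 0.20·1 + 0.14·3 + 0.27·3 = 2.21 bits/symbol.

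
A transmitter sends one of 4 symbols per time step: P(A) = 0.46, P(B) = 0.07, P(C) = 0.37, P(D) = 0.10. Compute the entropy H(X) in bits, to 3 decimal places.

H = −Σ pᵢ log₂ pᵢ.
−0.46·log₂(0.46) = 0.5153
−0.07·log₂(0.07) = 0.2686
−0.37·log₂(0.37) = 0.5307
−0.10·log₂(0.10) = 0.3322
Sum ≈ 1.6468 → 1.647 bits.

1.647 bits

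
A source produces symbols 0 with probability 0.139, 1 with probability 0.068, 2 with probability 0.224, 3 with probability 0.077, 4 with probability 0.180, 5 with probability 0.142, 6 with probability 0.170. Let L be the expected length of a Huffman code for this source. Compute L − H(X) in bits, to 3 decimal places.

Entropy H = −Σ p log₂ p ≈ 2.7075 bits.
Huffman merges: 17/250+77/1000→29/200; 139/1000+71/500→281/1000; 29/200+17/100→63/200; 9/50+28/125→101/250; 281/1000+63/200→149/250; 101/250+149/250→1. L = 2741/1000 ≈ 2.7410.
L − H = 2.7410 − 2.7075 = 0.033 bits.

0.033 bits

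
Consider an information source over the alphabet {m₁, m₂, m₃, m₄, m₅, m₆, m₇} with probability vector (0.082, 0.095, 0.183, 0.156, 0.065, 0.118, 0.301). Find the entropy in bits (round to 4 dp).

2.6265 bits

H = −Σ pᵢ log₂ pᵢ.
−0.082·log₂(0.082) = 0.2959
−0.095·log₂(0.095) = 0.3226
−0.183·log₂(0.183) = 0.4484
−0.156·log₂(0.156) = 0.4181
−0.065·log₂(0.065) = 0.2563
−0.118·log₂(0.118) = 0.3638
−0.301·log₂(0.301) = 0.5214
Sum ≈ 2.6265 → 2.6265 bits.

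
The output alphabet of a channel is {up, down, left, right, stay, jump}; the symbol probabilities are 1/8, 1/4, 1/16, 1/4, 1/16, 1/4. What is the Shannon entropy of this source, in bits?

Each probability is a power of 1/2, so log₂(1/p) is an integer.
H = Σ p·log₂(1/p) = 1/8·3 + 1/4·2 + 1/16·4 + 1/4·2 + 1/16·4 + 1/4·2 = 2.375 bits.

2.375 bits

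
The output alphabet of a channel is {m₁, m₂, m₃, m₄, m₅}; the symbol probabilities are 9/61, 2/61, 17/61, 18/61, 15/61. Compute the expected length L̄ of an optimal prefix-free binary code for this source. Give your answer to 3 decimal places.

Repeatedly combine the two least-probable nodes; the expected code length is the sum of the merged weights.
merge 2/61 + 9/61 → 11/61
merge 11/61 + 15/61 → 26/61
merge 17/61 + 18/61 → 35/61
merge 26/61 + 35/61 → 1
L = 11/61 + 26/61 + 35/61 + 1 = 133/61 ≈ 2.180 bits/symbol.

2.180 bits/symbol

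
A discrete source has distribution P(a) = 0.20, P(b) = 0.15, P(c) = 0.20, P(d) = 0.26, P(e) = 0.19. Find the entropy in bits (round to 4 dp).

2.2998 bits

H = −Σ pᵢ log₂ pᵢ.
−0.20·log₂(0.20) = 0.4644
−0.15·log₂(0.15) = 0.4105
−0.20·log₂(0.20) = 0.4644
−0.26·log₂(0.26) = 0.5053
−0.19·log₂(0.19) = 0.4552
Sum ≈ 2.2998 → 2.2998 bits.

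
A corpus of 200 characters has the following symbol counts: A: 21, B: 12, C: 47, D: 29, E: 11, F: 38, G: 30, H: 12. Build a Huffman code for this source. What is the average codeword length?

2.855 bits/symbol

Probabilities are the counts divided by 200.
Repeatedly combine the two least-probable nodes; the expected code length is the sum of the merged weights.
merge 11/200 + 3/50 → 23/200
merge 3/50 + 21/200 → 33/200
merge 23/200 + 29/200 → 13/50
merge 3/20 + 33/200 → 63/200
merge 19/100 + 47/200 → 17/40
merge 13/50 + 63/200 → 23/40
merge 17/40 + 23/40 → 1
L = 23/200 + 33/200 + 13/50 + 63/200 + 17/40 + 23/40 + 1 = 571/200 = 2.855 bits/symbol.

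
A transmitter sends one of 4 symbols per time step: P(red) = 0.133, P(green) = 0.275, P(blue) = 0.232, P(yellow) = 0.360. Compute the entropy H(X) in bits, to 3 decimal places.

1.919 bits

H = −Σ pᵢ log₂ pᵢ.
−0.133·log₂(0.133) = 0.3871
−0.275·log₂(0.275) = 0.5122
−0.232·log₂(0.232) = 0.4890
−0.360·log₂(0.360) = 0.5306
Sum ≈ 1.9189 → 1.919 bits.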